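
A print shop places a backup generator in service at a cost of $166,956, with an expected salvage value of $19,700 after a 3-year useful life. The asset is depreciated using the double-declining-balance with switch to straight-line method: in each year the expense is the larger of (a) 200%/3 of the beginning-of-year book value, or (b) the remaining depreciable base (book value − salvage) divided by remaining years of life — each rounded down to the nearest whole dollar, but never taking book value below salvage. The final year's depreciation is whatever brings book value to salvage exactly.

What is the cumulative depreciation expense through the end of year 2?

Depreciable base = $166,956 − $19,700 = $147,256.
Year 1: DB = ⌊$166,956 × 200%/3⌋ = $111,304; SL = ⌊$147,256/3⌋ = $49,085 → take DB $111,304. Book value $55,652.
Year 2: DB = ⌊$55,652 × 200%/3⌋ = $37,101; SL = ⌊$35,952/2⌋ = $17,976 → take DB $37,101, capped at $35,952. Book value $19,700.
Accumulated through year 2 = $166,956 − $19,700 = $147,256.

$147,256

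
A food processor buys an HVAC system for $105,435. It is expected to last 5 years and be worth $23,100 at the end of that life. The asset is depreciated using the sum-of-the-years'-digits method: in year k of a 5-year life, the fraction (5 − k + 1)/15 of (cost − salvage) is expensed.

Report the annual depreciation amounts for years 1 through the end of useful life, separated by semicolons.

Depreciable base = $105,435 − $23,100 = $82,335.
Sum of the years' digits = 5+4+3+2+1 = 15.
Year 1: $82,335 × 5/15 = $27,445. Book value $77,990.
Year 2: $82,335 × 4/15 = $21,956. Book value $56,034.
Year 3: $82,335 × 3/15 = $16,467. Book value $39,567.
Year 4: $82,335 × 2/15 = $10,978. Book value $28,589.
Year 5: $82,335 × 1/15 = $5,489. Book value $23,100.

$27,445; $21,956; $16,467; $10,978; $5,489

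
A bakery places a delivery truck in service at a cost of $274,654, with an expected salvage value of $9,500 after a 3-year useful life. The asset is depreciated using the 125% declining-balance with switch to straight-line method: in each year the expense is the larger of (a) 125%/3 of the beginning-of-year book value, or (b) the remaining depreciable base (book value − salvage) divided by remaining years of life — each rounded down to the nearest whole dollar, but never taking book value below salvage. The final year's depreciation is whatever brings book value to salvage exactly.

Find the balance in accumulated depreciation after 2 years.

Depreciable base = $274,654 − $9,500 = $265,154.
Year 1: DB = ⌊$274,654 × 125%/3⌋ = $114,439; SL = ⌊$265,154/3⌋ = $88,384 → take DB $114,439. Book value $160,215.
Year 2: DB = ⌊$160,215 × 125%/3⌋ = $66,756; SL = ⌊$150,715/2⌋ = $75,357 → take SL $75,357. Book value $84,858.
Accumulated through year 2 = $274,654 − $84,858 = $189,796.

$189,796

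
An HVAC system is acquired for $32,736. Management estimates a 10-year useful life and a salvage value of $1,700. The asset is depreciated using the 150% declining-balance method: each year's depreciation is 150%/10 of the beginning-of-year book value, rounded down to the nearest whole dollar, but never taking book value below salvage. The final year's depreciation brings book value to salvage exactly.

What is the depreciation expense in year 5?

$2,563

Depreciable base = $32,736 − $1,700 = $31,036.
Year 1: ⌊$32,736 × 150%/10⌋ = $4,910. Book value $27,826.
Year 2: ⌊$27,826 × 150%/10⌋ = $4,173. Book value $23,653.
Year 3: ⌊$23,653 × 150%/10⌋ = $3,547. Book value $20,106.
Year 4: ⌊$20,106 × 150%/10⌋ = $3,015. Book value $17,091.
Year 5: ⌊$17,091 × 150%/10⌋ = $2,563. Book value $14,528.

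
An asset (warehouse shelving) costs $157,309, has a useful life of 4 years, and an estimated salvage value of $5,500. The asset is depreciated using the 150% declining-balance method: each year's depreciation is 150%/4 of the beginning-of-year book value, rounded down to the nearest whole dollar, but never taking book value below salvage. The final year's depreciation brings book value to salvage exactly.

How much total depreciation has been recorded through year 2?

$95,859

Depreciable base = $157,309 − $5,500 = $151,809.
Year 1: ⌊$157,309 × 150%/4⌋ = $58,990. Book value $98,319.
Year 2: ⌊$98,319 × 150%/4⌋ = $36,869. Book value $61,450.
Accumulated through year 2 = $157,309 − $61,450 = $95,859.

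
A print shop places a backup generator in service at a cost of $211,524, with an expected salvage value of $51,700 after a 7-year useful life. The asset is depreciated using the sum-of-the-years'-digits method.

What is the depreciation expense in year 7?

$5,708

Depreciable base = $211,524 − $51,700 = $159,824.
Sum of the years' digits = 7+6+5+4+3+2+1 = 28.
Year 1: $159,824 × 7/28 = $39,956. Book value $171,568.
Year 2: $159,824 × 6/28 = $34,248. Book value $137,320.
Year 3: $159,824 × 5/28 = $28,540. Book value $108,780.
Year 4: $159,824 × 4/28 = $22,832. Book value $85,948.
Year 5: $159,824 × 3/28 = $17,124. Book value $68,824.
Year 6: $159,824 × 2/28 = $11,416. Book value $57,408.
Year 7: $159,824 × 1/28 = $5,708. Book value $51,700.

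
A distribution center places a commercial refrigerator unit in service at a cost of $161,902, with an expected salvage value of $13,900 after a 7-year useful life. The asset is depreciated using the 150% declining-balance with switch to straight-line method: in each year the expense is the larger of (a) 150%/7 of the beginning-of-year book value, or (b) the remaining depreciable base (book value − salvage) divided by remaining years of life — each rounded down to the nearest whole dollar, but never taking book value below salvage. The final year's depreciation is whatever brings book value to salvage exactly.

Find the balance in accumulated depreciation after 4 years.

$100,197

Depreciable base = $161,902 − $13,900 = $148,002.
Year 1: DB = ⌊$161,902 × 150%/7⌋ = $34,693; SL = ⌊$148,002/7⌋ = $21,143 → take DB $34,693. Book value $127,209.
Year 2: DB = ⌊$127,209 × 150%/7⌋ = $27,259; SL = ⌊$113,309/6⌋ = $18,884 → take DB $27,259. Book value $99,950.
Year 3: DB = ⌊$99,950 × 150%/7⌋ = $21,417; SL = ⌊$86,050/5⌋ = $17,210 → take DB $21,417. Book value $78,533.
Year 4: DB = ⌊$78,533 × 150%/7⌋ = $16,828; SL = ⌊$64,633/4⌋ = $16,158 → take DB $16,828. Book value $61,705.
Accumulated through year 4 = $161,902 − $61,705 = $100,197.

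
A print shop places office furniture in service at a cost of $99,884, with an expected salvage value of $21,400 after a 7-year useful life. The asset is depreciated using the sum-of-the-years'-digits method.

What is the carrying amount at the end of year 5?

Depreciable base = $99,884 − $21,400 = $78,484.
Sum of the years' digits = 7+6+5+4+3+2+1 = 28.
Year 1: $78,484 × 7/28 = $19,621. Book value $80,263.
Year 2: $78,484 × 6/28 = $16,818. Book value $63,445.
Year 3: $78,484 × 5/28 = $14,015. Book value $49,430.
Year 4: $78,484 × 4/28 = $11,212. Book value $38,218.
Year 5: $78,484 × 3/28 = $8,409. Book value $29,809.

$29,809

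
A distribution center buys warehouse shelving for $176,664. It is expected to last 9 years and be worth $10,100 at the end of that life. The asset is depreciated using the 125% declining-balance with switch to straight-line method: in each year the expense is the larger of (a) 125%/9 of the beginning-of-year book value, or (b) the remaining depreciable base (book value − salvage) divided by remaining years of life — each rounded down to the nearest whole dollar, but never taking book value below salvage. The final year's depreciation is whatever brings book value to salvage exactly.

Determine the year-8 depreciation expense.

Depreciable base = $176,664 − $10,100 = $166,564.
Year 1: DB = ⌊$176,664 × 125%/9⌋ = $24,536; SL = ⌊$166,564/9⌋ = $18,507 → take DB $24,536. Book value $152,128.
Year 2: DB = ⌊$152,128 × 125%/9⌋ = $21,128; SL = ⌊$142,028/8⌋ = $17,753 → take DB $21,128. Book value $131,000.
Year 3: DB = ⌊$131,000 × 125%/9⌋ = $18,194; SL = ⌊$120,900/7⌋ = $17,271 → take DB $18,194. Book value $112,806.
Year 4: DB = ⌊$112,806 × 125%/9⌋ = $15,667; SL = ⌊$102,706/6⌋ = $17,117 → take SL $17,117. Book value $95,689.
Year 5: DB = ⌊$95,689 × 125%/9⌋ = $13,290; SL = ⌊$85,589/5⌋ = $17,117 → take SL $17,117. Book value $78,572.
Year 6: DB = ⌊$78,572 × 125%/9⌋ = $10,912; SL = ⌊$68,472/4⌋ = $17,118 → take SL $17,118. Book value $61,454.
Year 7: DB = ⌊$61,454 × 125%/9⌋ = $8,535; SL = ⌊$51,354/3⌋ = $17,118 → take SL $17,118. Book value $44,336.
Year 8: DB = ⌊$44,336 × 125%/9⌋ = $6,157; SL = ⌊$34,236/2⌋ = $17,118 → take SL $17,118. Book value $27,218.

$17,118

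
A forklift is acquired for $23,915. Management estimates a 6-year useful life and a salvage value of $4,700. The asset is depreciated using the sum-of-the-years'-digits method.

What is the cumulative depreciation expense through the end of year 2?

$10,065

Depreciable base = $23,915 − $4,700 = $19,215.
Sum of the years' digits = 6+5+4+3+2+1 = 21.
Year 1: $19,215 × 6/21 = $5,490. Book value $18,425.
Year 2: $19,215 × 5/21 = $4,575. Book value $13,850.
Accumulated through year 2 = $23,915 − $13,850 = $10,065.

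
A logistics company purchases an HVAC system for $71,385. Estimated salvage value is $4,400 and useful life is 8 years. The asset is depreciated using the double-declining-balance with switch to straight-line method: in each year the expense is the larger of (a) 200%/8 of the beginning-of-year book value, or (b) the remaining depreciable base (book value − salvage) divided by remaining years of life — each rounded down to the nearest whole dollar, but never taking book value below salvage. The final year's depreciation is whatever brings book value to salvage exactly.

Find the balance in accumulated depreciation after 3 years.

Depreciable base = $71,385 − $4,400 = $66,985.
Year 1: DB = ⌊$71,385 × 200%/8⌋ = $17,846; SL = ⌊$66,985/8⌋ = $8,373 → take DB $17,846. Book value $53,539.
Year 2: DB = ⌊$53,539 × 200%/8⌋ = $13,384; SL = ⌊$49,139/7⌋ = $7,019 → take DB $13,384. Book value $40,155.
Year 3: DB = ⌊$40,155 × 200%/8⌋ = $10,038; SL = ⌊$35,755/6⌋ = $5,959 → take DB $10,038. Book value $30,117.
Accumulated through year 3 = $71,385 − $30,117 = $41,268.

$41,268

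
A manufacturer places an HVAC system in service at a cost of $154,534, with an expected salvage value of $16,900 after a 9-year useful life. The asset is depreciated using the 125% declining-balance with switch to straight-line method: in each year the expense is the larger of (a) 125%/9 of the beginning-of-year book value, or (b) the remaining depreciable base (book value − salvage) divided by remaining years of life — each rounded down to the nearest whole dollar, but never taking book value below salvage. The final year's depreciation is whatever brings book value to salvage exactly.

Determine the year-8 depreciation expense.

Depreciable base = $154,534 − $16,900 = $137,634.
Year 1: DB = ⌊$154,534 × 125%/9⌋ = $21,463; SL = ⌊$137,634/9⌋ = $15,292 → take DB $21,463. Book value $133,071.
Year 2: DB = ⌊$133,071 × 125%/9⌋ = $18,482; SL = ⌊$116,171/8⌋ = $14,521 → take DB $18,482. Book value $114,589.
Year 3: DB = ⌊$114,589 × 125%/9⌋ = $15,915; SL = ⌊$97,689/7⌋ = $13,955 → take DB $15,915. Book value $98,674.
Year 4: DB = ⌊$98,674 × 125%/9⌋ = $13,704; SL = ⌊$81,774/6⌋ = $13,629 → take DB $13,704. Book value $84,970.
Year 5: DB = ⌊$84,970 × 125%/9⌋ = $11,801; SL = ⌊$68,070/5⌋ = $13,614 → take SL $13,614. Book value $71,356.
Year 6: DB = ⌊$71,356 × 125%/9⌋ = $9,910; SL = ⌊$54,456/4⌋ = $13,614 → take SL $13,614. Book value $57,742.
Year 7: DB = ⌊$57,742 × 125%/9⌋ = $8,019; SL = ⌊$40,842/3⌋ = $13,614 → take SL $13,614. Book value $44,128.
Year 8: DB = ⌊$44,128 × 125%/9⌋ = $6,128; SL = ⌊$27,228/2⌋ = $13,614 → take SL $13,614. Book value $30,514.

$13,614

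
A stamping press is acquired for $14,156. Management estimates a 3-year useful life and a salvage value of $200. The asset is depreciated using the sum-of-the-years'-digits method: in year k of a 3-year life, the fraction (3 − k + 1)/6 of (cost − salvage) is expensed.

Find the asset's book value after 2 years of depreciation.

$2,526

Depreciable base = $14,156 − $200 = $13,956.
Sum of the years' digits = 3+2+1 = 6.
Year 1: $13,956 × 3/6 = $6,978. Book value $7,178.
Year 2: $13,956 × 2/6 = $4,652. Book value $2,526.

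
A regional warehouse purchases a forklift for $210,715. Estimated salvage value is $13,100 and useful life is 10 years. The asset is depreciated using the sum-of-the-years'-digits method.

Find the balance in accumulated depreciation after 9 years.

Depreciable base = $210,715 − $13,100 = $197,615.
Sum of the years' digits = 10+9+8+7+6+5+4+3+2+1 = 55.
Year 1: $197,615 × 10/55 = $35,930. Book value $174,785.
Year 2: $197,615 × 9/55 = $32,337. Book value $142,448.
Year 3: $197,615 × 8/55 = $28,744. Book value $113,704.
Year 4: $197,615 × 7/55 = $25,151. Book value $88,553.
Year 5: $197,615 × 6/55 = $21,558. Book value $66,995.
Year 6: $197,615 × 5/55 = $17,965. Book value $49,030.
Year 7: $197,615 × 4/55 = $14,372. Book value $34,658.
Year 8: $197,615 × 3/55 = $10,779. Book value $23,879.
Year 9: $197,615 × 2/55 = $7,186. Book value $16,693.
Accumulated through year 9 = $210,715 − $16,693 = $194,022.

$194,022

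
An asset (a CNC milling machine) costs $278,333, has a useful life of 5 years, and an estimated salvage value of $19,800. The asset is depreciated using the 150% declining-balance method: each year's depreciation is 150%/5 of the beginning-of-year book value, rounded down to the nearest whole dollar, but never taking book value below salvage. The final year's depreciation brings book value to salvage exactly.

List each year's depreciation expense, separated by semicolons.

$83,499; $58,450; $40,915; $28,640; $47,029

Depreciable base = $278,333 − $19,800 = $258,533.
Year 1: ⌊$278,333 × 150%/5⌋ = $83,499. Book value $194,834.
Year 2: ⌊$194,834 × 150%/5⌋ = $58,450. Book value $136,384.
Year 3: ⌊$136,384 × 150%/5⌋ = $40,915. Book value $95,469.
Year 4: ⌊$95,469 × 150%/5⌋ = $28,640. Book value $66,829.
Year 5 (final): $66,829 − $19,800 = $47,029. Book value $19,800.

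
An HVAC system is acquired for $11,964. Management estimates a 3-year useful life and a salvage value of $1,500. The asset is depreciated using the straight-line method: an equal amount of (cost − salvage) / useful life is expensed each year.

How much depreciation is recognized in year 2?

Depreciable base = $11,964 − $1,500 = $10,464.
Annual expense = $10,464 / 3 = $3,488.

$3,488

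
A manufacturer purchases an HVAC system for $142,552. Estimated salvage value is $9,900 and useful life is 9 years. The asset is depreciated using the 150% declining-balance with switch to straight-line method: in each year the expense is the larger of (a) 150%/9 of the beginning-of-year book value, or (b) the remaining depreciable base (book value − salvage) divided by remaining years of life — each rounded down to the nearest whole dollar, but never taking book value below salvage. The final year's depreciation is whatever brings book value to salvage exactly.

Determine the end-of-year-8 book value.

Depreciable base = $142,552 − $9,900 = $132,652.
Year 1: DB = ⌊$142,552 × 150%/9⌋ = $23,758; SL = ⌊$132,652/9⌋ = $14,739 → take DB $23,758. Book value $118,794.
Year 2: DB = ⌊$118,794 × 150%/9⌋ = $19,799; SL = ⌊$108,894/8⌋ = $13,611 → take DB $19,799. Book value $98,995.
Year 3: DB = ⌊$98,995 × 150%/9⌋ = $16,499; SL = ⌊$89,095/7⌋ = $12,727 → take DB $16,499. Book value $82,496.
Year 4: DB = ⌊$82,496 × 150%/9⌋ = $13,749; SL = ⌊$72,596/6⌋ = $12,099 → take DB $13,749. Book value $68,747.
Year 5: DB = ⌊$68,747 × 150%/9⌋ = $11,457; SL = ⌊$58,847/5⌋ = $11,769 → take SL $11,769. Book value $56,978.
Year 6: DB = ⌊$56,978 × 150%/9⌋ = $9,496; SL = ⌊$47,078/4⌋ = $11,769 → take SL $11,769. Book value $45,209.
Year 7: DB = ⌊$45,209 × 150%/9⌋ = $7,534; SL = ⌊$35,309/3⌋ = $11,769 → take SL $11,769. Book value $33,440.
Year 8: DB = ⌊$33,440 × 150%/9⌋ = $5,573; SL = ⌊$23,540/2⌋ = $11,770 → take SL $11,770. Book value $21,670.

$21,670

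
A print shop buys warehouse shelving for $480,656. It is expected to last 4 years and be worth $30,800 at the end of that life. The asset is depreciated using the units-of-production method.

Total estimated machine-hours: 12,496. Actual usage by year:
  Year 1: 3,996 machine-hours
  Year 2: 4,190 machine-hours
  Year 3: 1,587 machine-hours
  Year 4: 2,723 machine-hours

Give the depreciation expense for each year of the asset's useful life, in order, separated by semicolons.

Depreciable base = $480,656 − $30,800 = $449,856.
Rate = $449,856 / 12,496 machine-hours = $36 per machine-hour.
Year 1: 3,996 × $36 = $143,856. Book value $336,800.
Year 2: 4,190 × $36 = $150,840. Book value $185,960.
Year 3: 1,587 × $36 = $57,132. Book value $128,828.
Year 4: 2,723 × $36 = $98,028. Book value $30,800.

$143,856; $150,840; $57,132; $98,028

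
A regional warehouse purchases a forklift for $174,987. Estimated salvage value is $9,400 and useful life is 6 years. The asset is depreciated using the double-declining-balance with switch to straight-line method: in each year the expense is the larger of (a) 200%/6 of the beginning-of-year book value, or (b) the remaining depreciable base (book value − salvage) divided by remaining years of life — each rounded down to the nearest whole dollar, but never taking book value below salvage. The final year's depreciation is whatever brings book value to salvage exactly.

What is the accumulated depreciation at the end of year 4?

Depreciable base = $174,987 − $9,400 = $165,587.
Year 1: DB = ⌊$174,987 × 200%/6⌋ = $58,329; SL = ⌊$165,587/6⌋ = $27,597 → take DB $58,329. Book value $116,658.
Year 2: DB = ⌊$116,658 × 200%/6⌋ = $38,886; SL = ⌊$107,258/5⌋ = $21,451 → take DB $38,886. Book value $77,772.
Year 3: DB = ⌊$77,772 × 200%/6⌋ = $25,924; SL = ⌊$68,372/4⌋ = $17,093 → take DB $25,924. Book value $51,848.
Year 4: DB = ⌊$51,848 × 200%/6⌋ = $17,282; SL = ⌊$42,448/3⌋ = $14,149 → take DB $17,282. Book value $34,566.
Accumulated through year 4 = $174,987 − $34,566 = $140,421.

$140,421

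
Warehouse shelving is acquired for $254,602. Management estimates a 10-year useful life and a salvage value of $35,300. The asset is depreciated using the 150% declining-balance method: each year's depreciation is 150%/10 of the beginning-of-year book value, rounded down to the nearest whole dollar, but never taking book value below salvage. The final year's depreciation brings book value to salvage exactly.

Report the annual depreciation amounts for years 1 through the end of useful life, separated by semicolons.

Depreciable base = $254,602 − $35,300 = $219,302.
Year 1: ⌊$254,602 × 150%/10⌋ = $38,190. Book value $216,412.
Year 2: ⌊$216,412 × 150%/10⌋ = $32,461. Book value $183,951.
Year 3: ⌊$183,951 × 150%/10⌋ = $27,592. Book value $156,359.
Year 4: ⌊$156,359 × 150%/10⌋ = $23,453. Book value $132,906.
Year 5: ⌊$132,906 × 150%/10⌋ = $19,935. Book value $112,971.
Year 6: ⌊$112,971 × 150%/10⌋ = $16,945. Book value $96,026.
Year 7: ⌊$96,026 × 150%/10⌋ = $14,403. Book value $81,623.
Year 8: ⌊$81,623 × 150%/10⌋ = $12,243. Book value $69,380.
Year 9: ⌊$69,380 × 150%/10⌋ = $10,407. Book value $58,973.
Year 10 (final): $58,973 − $35,300 = $23,673. Book value $35,300.

$38,190; $32,461; $27,592; $23,453; $19,935; $16,945; $14,403; $12,243; $10,407; $23,673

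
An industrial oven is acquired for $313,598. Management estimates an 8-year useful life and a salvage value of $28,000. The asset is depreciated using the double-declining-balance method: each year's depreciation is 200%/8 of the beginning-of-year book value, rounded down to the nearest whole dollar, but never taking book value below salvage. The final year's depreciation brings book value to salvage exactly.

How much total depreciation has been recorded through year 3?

$181,298

Depreciable base = $313,598 − $28,000 = $285,598.
Year 1: ⌊$313,598 × 200%/8⌋ = $78,399. Book value $235,199.
Year 2: ⌊$235,199 × 200%/8⌋ = $58,799. Book value $176,400.
Year 3: ⌊$176,400 × 200%/8⌋ = $44,100. Book value $132,300.
Accumulated through year 3 = $313,598 − $132,300 = $181,298.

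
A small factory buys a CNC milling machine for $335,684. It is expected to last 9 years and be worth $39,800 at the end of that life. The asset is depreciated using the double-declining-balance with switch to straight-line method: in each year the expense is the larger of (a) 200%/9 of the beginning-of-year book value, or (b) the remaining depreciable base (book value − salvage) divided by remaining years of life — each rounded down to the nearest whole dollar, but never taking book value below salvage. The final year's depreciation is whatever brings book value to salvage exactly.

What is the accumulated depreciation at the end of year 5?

Depreciable base = $335,684 − $39,800 = $295,884.
Year 1: DB = ⌊$335,684 × 200%/9⌋ = $74,596; SL = ⌊$295,884/9⌋ = $32,876 → take DB $74,596. Book value $261,088.
Year 2: DB = ⌊$261,088 × 200%/9⌋ = $58,019; SL = ⌊$221,288/8⌋ = $27,661 → take DB $58,019. Book value $203,069.
Year 3: DB = ⌊$203,069 × 200%/9⌋ = $45,126; SL = ⌊$163,269/7⌋ = $23,324 → take DB $45,126. Book value $157,943.
Year 4: DB = ⌊$157,943 × 200%/9⌋ = $35,098; SL = ⌊$118,143/6⌋ = $19,690 → take DB $35,098. Book value $122,845.
Year 5: DB = ⌊$122,845 × 200%/9⌋ = $27,298; SL = ⌊$83,045/5⌋ = $16,609 → take DB $27,298. Book value $95,547.
Accumulated through year 5 = $335,684 − $95,547 = $240,137.

$240,137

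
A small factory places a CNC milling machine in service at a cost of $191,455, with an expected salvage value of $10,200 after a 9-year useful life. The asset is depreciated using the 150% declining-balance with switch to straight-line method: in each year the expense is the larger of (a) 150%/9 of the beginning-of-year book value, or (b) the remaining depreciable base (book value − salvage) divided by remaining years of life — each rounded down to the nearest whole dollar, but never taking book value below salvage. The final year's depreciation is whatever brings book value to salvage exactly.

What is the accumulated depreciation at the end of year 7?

Depreciable base = $191,455 − $10,200 = $181,255.
Year 1: DB = ⌊$191,455 × 150%/9⌋ = $31,909; SL = ⌊$181,255/9⌋ = $20,139 → take DB $31,909. Book value $159,546.
Year 2: DB = ⌊$159,546 × 150%/9⌋ = $26,591; SL = ⌊$149,346/8⌋ = $18,668 → take DB $26,591. Book value $132,955.
Year 3: DB = ⌊$132,955 × 150%/9⌋ = $22,159; SL = ⌊$122,755/7⌋ = $17,536 → take DB $22,159. Book value $110,796.
Year 4: DB = ⌊$110,796 × 150%/9⌋ = $18,466; SL = ⌊$100,596/6⌋ = $16,766 → take DB $18,466. Book value $92,330.
Year 5: DB = ⌊$92,330 × 150%/9⌋ = $15,388; SL = ⌊$82,130/5⌋ = $16,426 → take SL $16,426. Book value $75,904.
Year 6: DB = ⌊$75,904 × 150%/9⌋ = $12,650; SL = ⌊$65,704/4⌋ = $16,426 → take SL $16,426. Book value $59,478.
Year 7: DB = ⌊$59,478 × 150%/9⌋ = $9,913; SL = ⌊$49,278/3⌋ = $16,426 → take SL $16,426. Book value $43,052.
Accumulated through year 7 = $191,455 − $43,052 = $148,403.

$148,403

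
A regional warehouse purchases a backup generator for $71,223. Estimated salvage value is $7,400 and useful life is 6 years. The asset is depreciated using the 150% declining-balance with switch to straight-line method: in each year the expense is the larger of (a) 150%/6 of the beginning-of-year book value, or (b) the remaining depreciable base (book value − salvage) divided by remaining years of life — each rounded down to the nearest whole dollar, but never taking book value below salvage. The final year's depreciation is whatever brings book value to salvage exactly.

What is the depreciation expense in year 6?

$7,550

Depreciable base = $71,223 − $7,400 = $63,823.
Year 1: DB = ⌊$71,223 × 150%/6⌋ = $17,805; SL = ⌊$63,823/6⌋ = $10,637 → take DB $17,805. Book value $53,418.
Year 2: DB = ⌊$53,418 × 150%/6⌋ = $13,354; SL = ⌊$46,018/5⌋ = $9,203 → take DB $13,354. Book value $40,064.
Year 3: DB = ⌊$40,064 × 150%/6⌋ = $10,016; SL = ⌊$32,664/4⌋ = $8,166 → take DB $10,016. Book value $30,048.
Year 4: DB = ⌊$30,048 × 150%/6⌋ = $7,512; SL = ⌊$22,648/3⌋ = $7,549 → take SL $7,549. Book value $22,499.
Year 5: DB = ⌊$22,499 × 150%/6⌋ = $5,624; SL = ⌊$15,099/2⌋ = $7,549 → take SL $7,549. Book value $14,950.
Year 6 (final): $14,950 − $7,400 = $7,550. Book value $7,400.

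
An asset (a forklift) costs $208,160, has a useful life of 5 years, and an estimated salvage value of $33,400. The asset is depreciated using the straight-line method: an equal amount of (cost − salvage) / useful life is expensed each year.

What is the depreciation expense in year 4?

Depreciable base = $208,160 − $33,400 = $174,760.
Annual expense = $174,760 / 5 = $34,952.

$34,952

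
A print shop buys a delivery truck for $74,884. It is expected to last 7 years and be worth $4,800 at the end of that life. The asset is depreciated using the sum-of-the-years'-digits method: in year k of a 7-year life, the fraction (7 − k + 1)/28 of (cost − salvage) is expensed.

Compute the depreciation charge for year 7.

Depreciable base = $74,884 − $4,800 = $70,084.
Sum of the years' digits = 7+6+5+4+3+2+1 = 28.
Year 1: $70,084 × 7/28 = $17,521. Book value $57,363.
Year 2: $70,084 × 6/28 = $15,018. Book value $42,345.
Year 3: $70,084 × 5/28 = $12,515. Book value $29,830.
Year 4: $70,084 × 4/28 = $10,012. Book value $19,818.
Year 5: $70,084 × 3/28 = $7,509. Book value $12,309.
Year 6: $70,084 × 2/28 = $5,006. Book value $7,303.
Year 7: $70,084 × 1/28 = $2,503. Book value $4,800.

$2,503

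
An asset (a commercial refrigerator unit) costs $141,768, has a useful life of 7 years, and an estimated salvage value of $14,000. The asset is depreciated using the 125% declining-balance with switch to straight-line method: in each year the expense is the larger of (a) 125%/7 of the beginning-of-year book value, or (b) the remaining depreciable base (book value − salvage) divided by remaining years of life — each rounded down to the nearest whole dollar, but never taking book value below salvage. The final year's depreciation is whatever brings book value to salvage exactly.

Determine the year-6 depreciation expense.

$16,144

Depreciable base = $141,768 − $14,000 = $127,768.
Year 1: DB = ⌊$141,768 × 125%/7⌋ = $25,315; SL = ⌊$127,768/7⌋ = $18,252 → take DB $25,315. Book value $116,453.
Year 2: DB = ⌊$116,453 × 125%/7⌋ = $20,795; SL = ⌊$102,453/6⌋ = $17,075 → take DB $20,795. Book value $95,658.
Year 3: DB = ⌊$95,658 × 125%/7⌋ = $17,081; SL = ⌊$81,658/5⌋ = $16,331 → take DB $17,081. Book value $78,577.
Year 4: DB = ⌊$78,577 × 125%/7⌋ = $14,031; SL = ⌊$64,577/4⌋ = $16,144 → take SL $16,144. Book value $62,433.
Year 5: DB = ⌊$62,433 × 125%/7⌋ = $11,148; SL = ⌊$48,433/3⌋ = $16,144 → take SL $16,144. Book value $46,289.
Year 6: DB = ⌊$46,289 × 125%/7⌋ = $8,265; SL = ⌊$32,289/2⌋ = $16,144 → take SL $16,144. Book value $30,145.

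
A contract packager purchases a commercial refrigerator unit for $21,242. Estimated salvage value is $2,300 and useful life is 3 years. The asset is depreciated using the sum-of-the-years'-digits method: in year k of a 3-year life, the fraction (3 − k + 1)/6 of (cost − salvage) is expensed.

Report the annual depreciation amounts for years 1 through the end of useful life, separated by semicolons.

Depreciable base = $21,242 − $2,300 = $18,942.
Sum of the years' digits = 3+2+1 = 6.
Year 1: $18,942 × 3/6 = $9,471. Book value $11,771.
Year 2: $18,942 × 2/6 = $6,314. Book value $5,457.
Year 3: $18,942 × 1/6 = $3,157. Book value $2,300.

$9,471; $6,314; $3,157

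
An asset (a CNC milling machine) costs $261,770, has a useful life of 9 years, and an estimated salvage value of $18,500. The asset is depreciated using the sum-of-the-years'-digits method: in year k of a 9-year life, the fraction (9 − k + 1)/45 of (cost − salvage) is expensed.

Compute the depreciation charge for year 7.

Depreciable base = $261,770 − $18,500 = $243,270.
Sum of the years' digits = 9+8+7+6+5+4+3+2+1 = 45.
Year 1: $243,270 × 9/45 = $48,654. Book value $213,116.
Year 2: $243,270 × 8/45 = $43,248. Book value $169,868.
Year 3: $243,270 × 7/45 = $37,842. Book value $132,026.
Year 4: $243,270 × 6/45 = $32,436. Book value $99,590.
Year 5: $243,270 × 5/45 = $27,030. Book value $72,560.
Year 6: $243,270 × 4/45 = $21,624. Book value $50,936.
Year 7: $243,270 × 3/45 = $16,218. Book value $34,718.

$16,218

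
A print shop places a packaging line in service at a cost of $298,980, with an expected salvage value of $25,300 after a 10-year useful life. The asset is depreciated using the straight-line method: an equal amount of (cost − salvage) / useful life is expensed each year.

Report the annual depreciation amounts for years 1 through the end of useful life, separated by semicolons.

Depreciable base = $298,980 − $25,300 = $273,680.
Annual expense = $273,680 / 10 = $27,368.
End of year 1: book value $271,612.
End of year 2: book value $244,244.
End of year 3: book value $216,876.
End of year 4: book value $189,508.
End of year 5: book value $162,140.
End of year 6: book value $134,772.
End of year 7: book value $107,404.
End of year 8: book value $80,036.
End of year 9: book value $52,668.
End of year 10: book value $25,300.

$27,368; $27,368; $27,368; $27,368; $27,368; $27,368; $27,368; $27,368; $27,368; $27,368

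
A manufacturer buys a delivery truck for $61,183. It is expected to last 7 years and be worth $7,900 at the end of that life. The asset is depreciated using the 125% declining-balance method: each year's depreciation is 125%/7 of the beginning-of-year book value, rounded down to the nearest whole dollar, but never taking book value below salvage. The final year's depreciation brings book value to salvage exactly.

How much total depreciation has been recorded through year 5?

Depreciable base = $61,183 − $7,900 = $53,283.
Year 1: ⌊$61,183 × 125%/7⌋ = $10,925. Book value $50,258.
Year 2: ⌊$50,258 × 125%/7⌋ = $8,974. Book value $41,284.
Year 3: ⌊$41,284 × 125%/7⌋ = $7,372. Book value $33,912.
Year 4: ⌊$33,912 × 125%/7⌋ = $6,055. Book value $27,857.
Year 5: ⌊$27,857 × 125%/7⌋ = $4,974. Book value $22,883.
Accumulated through year 5 = $61,183 − $22,883 = $38,300.

$38,300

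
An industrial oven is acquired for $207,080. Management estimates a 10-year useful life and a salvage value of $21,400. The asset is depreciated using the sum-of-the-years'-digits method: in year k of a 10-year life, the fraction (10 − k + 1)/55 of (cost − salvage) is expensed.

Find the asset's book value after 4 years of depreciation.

$92,296

Depreciable base = $207,080 − $21,400 = $185,680.
Sum of the years' digits = 10+9+8+7+6+5+4+3+2+1 = 55.
Year 1: $185,680 × 10/55 = $33,760. Book value $173,320.
Year 2: $185,680 × 9/55 = $30,384. Book value $142,936.
Year 3: $185,680 × 8/55 = $27,008. Book value $115,928.
Year 4: $185,680 × 7/55 = $23,632. Book value $92,296.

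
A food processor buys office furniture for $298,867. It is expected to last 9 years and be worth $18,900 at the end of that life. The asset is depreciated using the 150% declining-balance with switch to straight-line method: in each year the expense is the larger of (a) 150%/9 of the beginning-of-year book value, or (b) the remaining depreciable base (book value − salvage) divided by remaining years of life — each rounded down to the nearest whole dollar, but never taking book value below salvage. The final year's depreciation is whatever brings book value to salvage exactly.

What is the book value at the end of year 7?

Depreciable base = $298,867 − $18,900 = $279,967.
Year 1: DB = ⌊$298,867 × 150%/9⌋ = $49,811; SL = ⌊$279,967/9⌋ = $31,107 → take DB $49,811. Book value $249,056.
Year 2: DB = ⌊$249,056 × 150%/9⌋ = $41,509; SL = ⌊$230,156/8⌋ = $28,769 → take DB $41,509. Book value $207,547.
Year 3: DB = ⌊$207,547 × 150%/9⌋ = $34,591; SL = ⌊$188,647/7⌋ = $26,949 → take DB $34,591. Book value $172,956.
Year 4: DB = ⌊$172,956 × 150%/9⌋ = $28,826; SL = ⌊$154,056/6⌋ = $25,676 → take DB $28,826. Book value $144,130.
Year 5: DB = ⌊$144,130 × 150%/9⌋ = $24,021; SL = ⌊$125,230/5⌋ = $25,046 → take SL $25,046. Book value $119,084.
Year 6: DB = ⌊$119,084 × 150%/9⌋ = $19,847; SL = ⌊$100,184/4⌋ = $25,046 → take SL $25,046. Book value $94,038.
Year 7: DB = ⌊$94,038 × 150%/9⌋ = $15,673; SL = ⌊$75,138/3⌋ = $25,046 → take SL $25,046. Book value $68,992.

$68,992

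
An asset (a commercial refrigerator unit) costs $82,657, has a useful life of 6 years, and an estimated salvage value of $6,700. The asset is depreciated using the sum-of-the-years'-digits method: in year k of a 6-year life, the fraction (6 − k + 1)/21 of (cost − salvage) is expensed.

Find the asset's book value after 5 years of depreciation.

$10,317

Depreciable base = $82,657 − $6,700 = $75,957.
Sum of the years' digits = 6+5+4+3+2+1 = 21.
Year 1: $75,957 × 6/21 = $21,702. Book value $60,955.
Year 2: $75,957 × 5/21 = $18,085. Book value $42,870.
Year 3: $75,957 × 4/21 = $14,468. Book value $28,402.
Year 4: $75,957 × 3/21 = $10,851. Book value $17,551.
Year 5: $75,957 × 2/21 = $7,234. Book value $10,317.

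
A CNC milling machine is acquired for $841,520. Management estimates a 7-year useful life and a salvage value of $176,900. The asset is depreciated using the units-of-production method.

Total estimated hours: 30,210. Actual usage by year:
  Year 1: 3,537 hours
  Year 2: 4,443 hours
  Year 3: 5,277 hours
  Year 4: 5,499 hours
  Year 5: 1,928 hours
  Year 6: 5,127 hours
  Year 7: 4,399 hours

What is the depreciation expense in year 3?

Depreciable base = $841,520 − $176,900 = $664,620.
Rate = $664,620 / 30,210 hours = $22 per hour.
Year 1: 3,537 × $22 = $77,814. Book value $763,706.
Year 2: 4,443 × $22 = $97,746. Book value $665,960.
Year 3: 5,277 × $22 = $116,094. Book value $549,866.

$116,094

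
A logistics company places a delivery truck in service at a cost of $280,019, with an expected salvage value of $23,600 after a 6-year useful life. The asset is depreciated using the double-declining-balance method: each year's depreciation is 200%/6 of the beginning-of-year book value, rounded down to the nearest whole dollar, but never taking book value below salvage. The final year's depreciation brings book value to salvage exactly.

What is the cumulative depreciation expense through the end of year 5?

Depreciable base = $280,019 − $23,600 = $256,419.
Year 1: ⌊$280,019 × 200%/6⌋ = $93,339. Book value $186,680.
Year 2: ⌊$186,680 × 200%/6⌋ = $62,226. Book value $124,454.
Year 3: ⌊$124,454 × 200%/6⌋ = $41,484. Book value $82,970.
Year 4: ⌊$82,970 × 200%/6⌋ = $27,656. Book value $55,314.
Year 5: ⌊$55,314 × 200%/6⌋ = $18,438. Book value $36,876.
Accumulated through year 5 = $280,019 − $36,876 = $243,143.

$243,143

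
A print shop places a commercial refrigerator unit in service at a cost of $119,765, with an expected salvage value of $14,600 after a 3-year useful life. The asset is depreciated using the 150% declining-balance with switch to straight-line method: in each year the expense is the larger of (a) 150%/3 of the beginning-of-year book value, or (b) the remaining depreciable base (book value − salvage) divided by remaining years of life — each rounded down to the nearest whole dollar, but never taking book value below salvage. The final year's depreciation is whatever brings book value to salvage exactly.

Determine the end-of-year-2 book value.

$29,942

Depreciable base = $119,765 − $14,600 = $105,165.
Year 1: DB = ⌊$119,765 × 150%/3⌋ = $59,882; SL = ⌊$105,165/3⌋ = $35,055 → take DB $59,882. Book value $59,883.
Year 2: DB = ⌊$59,883 × 150%/3⌋ = $29,941; SL = ⌊$45,283/2⌋ = $22,641 → take DB $29,941. Book value $29,942.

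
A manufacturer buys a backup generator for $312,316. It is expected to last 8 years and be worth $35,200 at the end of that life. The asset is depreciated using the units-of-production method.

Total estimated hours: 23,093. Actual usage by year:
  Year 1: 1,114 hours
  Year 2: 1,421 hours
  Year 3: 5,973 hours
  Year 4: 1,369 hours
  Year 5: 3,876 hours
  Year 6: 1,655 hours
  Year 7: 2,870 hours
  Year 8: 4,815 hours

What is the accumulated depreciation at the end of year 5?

$165,036

Depreciable base = $312,316 − $35,200 = $277,116.
Rate = $277,116 / 23,093 hours = $12 per hour.
Year 1: 1,114 × $12 = $13,368. Book value $298,948.
Year 2: 1,421 × $12 = $17,052. Book value $281,896.
Year 3: 5,973 × $12 = $71,676. Book value $210,220.
Year 4: 1,369 × $12 = $16,428. Book value $193,792.
Year 5: 3,876 × $12 = $46,512. Book value $147,280.
Accumulated through year 5 = $312,316 − $147,280 = $165,036.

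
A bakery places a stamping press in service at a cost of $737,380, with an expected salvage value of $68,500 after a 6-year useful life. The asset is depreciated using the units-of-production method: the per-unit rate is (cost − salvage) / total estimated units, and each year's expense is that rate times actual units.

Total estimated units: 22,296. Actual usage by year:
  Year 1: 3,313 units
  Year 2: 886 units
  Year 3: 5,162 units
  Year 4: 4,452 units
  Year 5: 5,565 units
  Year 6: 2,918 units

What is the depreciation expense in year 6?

Depreciable base = $737,380 − $68,500 = $668,880.
Rate = $668,880 / 22,296 units = $30 per unit.
Year 1: 3,313 × $30 = $99,390. Book value $637,990.
Year 2: 886 × $30 = $26,580. Book value $611,410.
Year 3: 5,162 × $30 = $154,860. Book value $456,550.
Year 4: 4,452 × $30 = $133,560. Book value $322,990.
Year 5: 5,565 × $30 = $166,950. Book value $156,040.
Year 6: 2,918 × $30 = $87,540. Book value $68,500.

$87,540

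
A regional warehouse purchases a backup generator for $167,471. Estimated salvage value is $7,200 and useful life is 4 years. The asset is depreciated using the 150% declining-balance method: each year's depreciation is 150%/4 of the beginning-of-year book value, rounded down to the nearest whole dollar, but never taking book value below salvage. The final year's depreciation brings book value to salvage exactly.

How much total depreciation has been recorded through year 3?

$126,584

Depreciable base = $167,471 − $7,200 = $160,271.
Year 1: ⌊$167,471 × 150%/4⌋ = $62,801. Book value $104,670.
Year 2: ⌊$104,670 × 150%/4⌋ = $39,251. Book value $65,419.
Year 3: ⌊$65,419 × 150%/4⌋ = $24,532. Book value $40,887.
Accumulated through year 3 = $167,471 − $40,887 = $126,584.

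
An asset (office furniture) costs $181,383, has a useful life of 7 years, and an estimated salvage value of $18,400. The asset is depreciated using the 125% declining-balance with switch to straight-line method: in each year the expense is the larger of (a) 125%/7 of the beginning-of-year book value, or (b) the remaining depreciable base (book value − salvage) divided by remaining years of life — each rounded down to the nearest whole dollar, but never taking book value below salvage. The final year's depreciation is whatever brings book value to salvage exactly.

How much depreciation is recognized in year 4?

Depreciable base = $181,383 − $18,400 = $162,983.
Year 1: DB = ⌊$181,383 × 125%/7⌋ = $32,389; SL = ⌊$162,983/7⌋ = $23,283 → take DB $32,389. Book value $148,994.
Year 2: DB = ⌊$148,994 × 125%/7⌋ = $26,606; SL = ⌊$130,594/6⌋ = $21,765 → take DB $26,606. Book value $122,388.
Year 3: DB = ⌊$122,388 × 125%/7⌋ = $21,855; SL = ⌊$103,988/5⌋ = $20,797 → take DB $21,855. Book value $100,533.
Year 4: DB = ⌊$100,533 × 125%/7⌋ = $17,952; SL = ⌊$82,133/4⌋ = $20,533 → take SL $20,533. Book value $80,000.

$20,533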